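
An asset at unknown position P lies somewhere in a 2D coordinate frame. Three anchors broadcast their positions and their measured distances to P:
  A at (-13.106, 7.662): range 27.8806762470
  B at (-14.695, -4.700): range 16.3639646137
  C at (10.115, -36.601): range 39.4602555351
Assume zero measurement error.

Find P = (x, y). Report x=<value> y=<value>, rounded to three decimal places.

x=-24.556 y=-17.759

eq1: (x + 13.106)² + (y − 7.662)² = 27.8806762470²
eq2: (x + 14.695)² + (y + 4.700)² = 16.3639646137²
eq3: (x − 10.115)² + (y + 36.601)² = 39.4602555351²
eq3−eq1, eq3−eq2 (x²,y² cancel):
  -46.442·x + 88.526·y = -431.693287
  -49.620·x + 63.802·y = 85.419028
det = -46.442·63.802 − 88.526·-49.620 = 1429.567636
x = (-431.693287·63.802 − 88.526·85.419028) / 1429.567636 = -24.556166
y = (-46.442·85.419028 − -431.693287·-49.620) / 1429.567636 = -17.758972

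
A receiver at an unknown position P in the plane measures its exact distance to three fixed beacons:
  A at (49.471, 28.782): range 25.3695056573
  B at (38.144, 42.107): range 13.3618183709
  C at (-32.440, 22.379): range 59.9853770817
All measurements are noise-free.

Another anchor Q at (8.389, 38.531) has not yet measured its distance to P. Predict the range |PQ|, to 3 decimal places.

eq1: (x − 49.471)² + (y − 28.782)² = 25.3695056573²
eq2: (x − 38.144)² + (y − 42.107)² = 13.3618183709²
eq3: (x + 32.440)² + (y − 22.379)² = 59.9853770817²
eq3−eq1, eq3−eq2 (x²,y² cancel):
  163.822·x + 12.806·y = 4677.243770
  141.168·x + 39.456·y = 5094.498217
det = 163.822·39.456 − 12.806·141.168 = 4655.963424
x = (4677.243770·39.456 − 12.806·5094.498217) / 4655.963424 = 25.624167
y = (163.822·5094.498217 − 4677.243770·141.168) / 4655.963424 = 37.438812
|P − Q| = √((25.624167 − 8.389)² + (37.438812 − 38.531)²) = 17.269739

17.270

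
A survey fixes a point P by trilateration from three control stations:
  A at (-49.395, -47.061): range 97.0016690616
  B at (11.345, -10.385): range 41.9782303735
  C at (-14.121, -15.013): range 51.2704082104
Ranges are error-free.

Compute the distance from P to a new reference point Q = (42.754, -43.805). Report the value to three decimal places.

83.037

eq1: (x + 49.395)² + (y + 47.061)² = 97.0016690616²
eq2: (x − 11.345)² + (y + 10.385)² = 41.9782303735²
eq3: (x + 14.121)² + (y + 15.013)² = 51.2704082104²
eq2−eq3, eq2−eq1 (x²,y² cancel):
  -50.932·x − 9.256·y = -678.247373
  -121.480·x − 73.352·y = -3229.105479
det = -50.932·-73.352 − -9.256·-121.480 = 2611.545184
x = (-678.247373·-73.352 − -9.256·-3229.105479) / 2611.545184 = 7.605536
y = (-50.932·-3229.105479 − -678.247373·-121.480) / 2611.545184 = 31.426341
|P − Q| = √((7.605536 − 42.754)² + (31.426341 − -43.805)²) = 83.037155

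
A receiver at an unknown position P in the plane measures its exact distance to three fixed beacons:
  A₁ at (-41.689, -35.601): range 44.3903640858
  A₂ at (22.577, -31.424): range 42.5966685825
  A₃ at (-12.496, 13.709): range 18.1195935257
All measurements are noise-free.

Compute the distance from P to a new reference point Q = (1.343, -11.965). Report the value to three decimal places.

eq1: (x + 41.689)² + (y + 35.601)² = 44.3903640858²
eq2: (x − 22.577)² + (y + 31.424)² = 42.5966685825²
eq3: (x + 12.496)² + (y − 13.709)² = 18.1195935257²
eq3−eq1, eq3−eq2 (x²,y² cancel):
  -58.386·x − 98.620·y = 1019.132471
  70.146·x − 90.266·y = -333.054497
det = -58.386·-90.266 − -98.620·70.146 = 12188.069196
x = (1019.132471·-90.266 − -98.620·-333.054497) / 12188.069196 = -10.242709
y = (-58.386·-333.054497 − 1019.132471·70.146) / 12188.069196 = -4.269942
|P − Q| = √((-10.242709 − 1.343)² + (-4.269942 − -11.965)²) = 13.908363

13.908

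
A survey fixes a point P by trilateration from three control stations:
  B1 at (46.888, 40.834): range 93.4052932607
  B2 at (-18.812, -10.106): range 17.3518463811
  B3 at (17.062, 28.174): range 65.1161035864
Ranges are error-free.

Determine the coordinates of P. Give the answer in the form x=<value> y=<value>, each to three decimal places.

eq1: (x − 46.888)² + (y − 40.834)² = 93.4052932607²
eq2: (x + 18.812)² + (y + 10.106)² = 17.3518463811²
eq3: (x − 17.062)² + (y − 28.174)² = 65.1161035864²
eq1−eq3, eq1−eq2 (x²,y² cancel):
  -59.652·x − 25.320·y = 1703.427883
  -131.400·x − 101.880·y = 5013.584716
det = -59.652·-101.880 − -25.320·-131.400 = 2750.297760
x = (1703.427883·-101.880 − -25.320·5013.584716) / 2750.297760 = -16.944081
y = (-59.652·5013.584716 − 1703.427883·-131.400) / 2750.297760 = -27.357013

x=-16.944 y=-27.357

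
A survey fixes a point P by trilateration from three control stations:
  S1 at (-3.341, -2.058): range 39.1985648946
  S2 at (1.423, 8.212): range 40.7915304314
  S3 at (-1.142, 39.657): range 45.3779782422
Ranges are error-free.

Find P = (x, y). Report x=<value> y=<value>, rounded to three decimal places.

eq1: (x + 3.341)² + (y + 2.058)² = 39.1985648946²
eq2: (x − 1.423)² + (y − 8.212)² = 40.7915304314²
eq3: (x + 1.142)² + (y − 39.657)² = 45.3779782422²
eq2−eq1, eq2−eq3 (x²,y² cancel):
  -9.528·x − 20.540·y = 73.357237
  -5.130·x + 62.890·y = 1109.307986
det = -9.528·62.890 − -20.540·-5.130 = -704.586120
x = (73.357237·62.890 − -20.540·1109.307986) / -704.586120 = -38.886123
y = (-9.528·1109.307986 − 73.357237·-5.130) / -704.586120 = 14.466881

x=-38.886 y=14.467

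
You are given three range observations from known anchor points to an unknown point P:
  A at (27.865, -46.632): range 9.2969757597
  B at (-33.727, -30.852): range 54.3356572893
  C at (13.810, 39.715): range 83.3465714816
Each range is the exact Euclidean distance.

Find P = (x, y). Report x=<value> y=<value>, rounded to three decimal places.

x=19.125 y=-43.462

eq1: (x − 27.865)² + (y + 46.632)² = 9.2969757597²
eq2: (x + 33.727)² + (y + 30.852)² = 54.3356572893²
eq3: (x − 13.810)² + (y − 39.715)² = 83.3465714816²
eq1−eq2, eq1−eq3 (x²,y² cancel):
  -123.184·x + 31.560·y = -3727.575111
  -28.110·x + 172.694·y = -8043.221543
det = -123.184·172.694 − 31.560·-28.110 = -20385.986096
x = (-3727.575111·172.694 − 31.560·-8043.221543) / -20385.986096 = 19.125186
y = (-123.184·-8043.221543 − -3727.575111·-28.110) / -20385.986096 = -43.461918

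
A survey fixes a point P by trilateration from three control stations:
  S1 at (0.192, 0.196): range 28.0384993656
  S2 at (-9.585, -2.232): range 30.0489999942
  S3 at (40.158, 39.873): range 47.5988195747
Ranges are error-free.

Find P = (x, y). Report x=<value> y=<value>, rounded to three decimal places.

x=-5.826 y=27.581

eq1: (x − 0.192)² + (y − 0.196)² = 28.0384993656²
eq2: (x + 9.585)² + (y + 2.232)² = 30.0489999942²
eq3: (x − 40.158)² + (y − 39.873)² = 47.5988195747²
eq1−eq2, eq1−eq3 (x²,y² cancel):
  -19.554·x − 4.856·y = -20.006185
  79.932·x + 79.354·y = 1722.955635
det = -19.554·79.354 − -4.856·79.932 = -1163.538324
x = (-20.006185·79.354 − -4.856·1722.955635) / -1163.538324 = -5.826281
y = (-19.554·1722.955635 − -20.006185·79.932) / -1163.538324 = 27.580991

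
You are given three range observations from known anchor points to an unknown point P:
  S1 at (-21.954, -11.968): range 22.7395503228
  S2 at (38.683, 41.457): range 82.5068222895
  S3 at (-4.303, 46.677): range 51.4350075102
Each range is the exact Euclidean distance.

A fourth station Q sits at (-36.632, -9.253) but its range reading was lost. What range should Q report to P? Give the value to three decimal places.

eq1: (x + 21.954)² + (y + 11.968)² = 22.7395503228²
eq2: (x − 38.683)² + (y − 41.457)² = 82.5068222895²
eq3: (x + 4.303)² + (y − 46.677)² = 51.4350075102²
eq2−eq1, eq2−eq3 (x²,y² cancel):
  -121.274·x − 106.850·y = 3700.442377
  -85.972·x + 10.440·y = 3144.016527
det = -121.274·10.440 − -106.850·-85.972 = -10452.208760
x = (3700.442377·10.440 − -106.850·3144.016527) / -10452.208760 = -35.836520
y = (-121.274·3144.016527 − 3700.442377·-85.972) / -10452.208760 = 6.042075
|P − Q| = √((-35.836520 − -36.632)² + (6.042075 − -9.253)²) = 15.315747

15.316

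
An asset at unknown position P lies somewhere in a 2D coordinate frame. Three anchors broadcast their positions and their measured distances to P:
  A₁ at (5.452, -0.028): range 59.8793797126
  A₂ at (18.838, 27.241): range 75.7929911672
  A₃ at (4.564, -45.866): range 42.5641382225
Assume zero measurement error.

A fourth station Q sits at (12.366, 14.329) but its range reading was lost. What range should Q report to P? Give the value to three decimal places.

67.093

eq1: (x − 5.452)² + (y + 0.028)² = 59.8793797126²
eq2: (x − 18.838)² + (y − 27.241)² = 75.7929911672²
eq3: (x − 4.564)² + (y + 45.866)² = 42.5641382225²
eq1−eq3, eq1−eq2 (x²,y² cancel):
  -1.776·x − 91.676·y = 3868.629216
  26.772·x + 54.538·y = -1091.820158
det = -1.776·54.538 − -91.676·26.772 = 2357.490384
x = (3868.629216·54.538 − -91.676·-1091.820158) / 2357.490384 = 47.038833
y = (-1.776·-1091.820158 − 3868.629216·26.772) / 2357.490384 = -43.110194
|P − Q| = √((47.038833 − 12.366)² + (-43.110194 − 14.329)²) = 67.092968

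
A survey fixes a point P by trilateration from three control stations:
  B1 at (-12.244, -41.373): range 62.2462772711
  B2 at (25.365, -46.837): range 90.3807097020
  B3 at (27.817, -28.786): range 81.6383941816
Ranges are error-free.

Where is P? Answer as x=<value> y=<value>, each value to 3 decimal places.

eq1: (x + 12.244)² + (y + 41.373)² = 62.2462772711²
eq2: (x − 25.365)² + (y + 46.837)² = 90.3807097020²
eq3: (x − 27.817)² + (y + 28.786)² = 81.6383941816²
eq2−eq1, eq2−eq3 (x²,y² cancel):
  -75.218·x + 10.928·y = 3318.626523
  4.904·x + 36.102·y = 269.176773
det = -75.218·36.102 − 10.928·4.904 = -2769.111148
x = (3318.626523·36.102 − 10.928·269.176773) / -2769.111148 = -42.203973
y = (-75.218·269.176773 − 3318.626523·4.904) / -2769.111148 = 13.188883

x=-42.204 y=13.189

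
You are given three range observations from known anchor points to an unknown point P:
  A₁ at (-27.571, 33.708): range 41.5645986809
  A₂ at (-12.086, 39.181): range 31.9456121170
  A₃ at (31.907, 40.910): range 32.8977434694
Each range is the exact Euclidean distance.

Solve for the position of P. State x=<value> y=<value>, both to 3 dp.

eq1: (x + 27.571)² + (y − 33.708)² = 41.5645986809²
eq2: (x + 12.086)² + (y − 39.181)² = 31.9456121170²
eq3: (x − 31.907)² + (y − 40.910)² = 32.8977434694²
eq1−eq2, eq1−eq3 (x²,y² cancel):
  30.970·x + 10.946·y = 491.926582
  118.956·x + 14.404·y = 1440.649782
det = 30.970·14.404 − 10.946·118.956 = -856.000496
x = (491.926582·14.404 − 10.946·1440.649782) / -856.000496 = 10.144436
y = (30.970·1440.649782 − 491.926582·118.956) / -856.000496 = 16.239120

x=10.144 y=16.239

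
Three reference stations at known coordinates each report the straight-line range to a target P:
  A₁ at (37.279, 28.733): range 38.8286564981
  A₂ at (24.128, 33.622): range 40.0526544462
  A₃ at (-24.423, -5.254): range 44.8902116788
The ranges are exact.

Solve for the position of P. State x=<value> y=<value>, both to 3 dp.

eq1: (x − 37.279)² + (y − 28.733)² = 38.8286564981²
eq2: (x − 24.128)² + (y − 33.622)² = 40.0526544462²
eq3: (x + 24.423)² + (y + 5.254)² = 44.8902116788²
eq1−eq3, eq1−eq2 (x²,y² cancel):
  -123.404·x − 67.974·y = -2098.688224
  -26.302·x + 9.778·y = -599.260425
det = -123.404·9.778 − -67.974·-26.302 = -2994.496460
x = (-2098.688224·9.778 − -67.974·-599.260425) / -2994.496460 = 20.455894
y = (-123.404·-599.260425 − -2098.688224·-26.302) / -2994.496460 = -6.261966

x=20.456 y=-6.262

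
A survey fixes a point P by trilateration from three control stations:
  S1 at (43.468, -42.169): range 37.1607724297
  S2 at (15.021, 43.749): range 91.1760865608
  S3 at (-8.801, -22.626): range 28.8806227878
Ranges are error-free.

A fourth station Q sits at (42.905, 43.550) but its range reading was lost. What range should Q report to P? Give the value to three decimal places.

97.584

eq1: (x − 43.468)² + (y + 42.169)² = 37.1607724297²
eq2: (x − 15.021)² + (y − 43.749)² = 91.1760865608²
eq3: (x + 8.801)² + (y + 22.626)² = 28.8806227878²
eq3−eq2, eq3−eq1 (x²,y² cancel):
  47.644·x + 132.750·y = -5928.776423
  104.538·x − 39.086·y = 2531.465473
det = 47.644·-39.086 − 132.750·104.538 = -15739.632884
x = (-5928.776423·-39.086 − 132.750·2531.465473) / -15739.632884 = 6.627847
y = (47.644·2531.465473 − -5928.776423·104.538) / -15739.632884 = -47.039952
|P − Q| = √((6.627847 − 42.905)² + (-47.039952 − 43.550)²) = 97.583662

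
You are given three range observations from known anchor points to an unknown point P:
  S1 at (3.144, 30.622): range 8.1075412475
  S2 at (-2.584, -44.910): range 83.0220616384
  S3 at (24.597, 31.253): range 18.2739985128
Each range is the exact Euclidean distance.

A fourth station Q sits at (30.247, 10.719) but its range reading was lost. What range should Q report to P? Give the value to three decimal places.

eq1: (x − 3.144)² + (y − 30.622)² = 8.1075412475²
eq2: (x + 2.584)² + (y + 44.910)² = 83.0220616384²
eq3: (x − 24.597)² + (y − 31.253)² = 18.2739985128²
eq1−eq3, eq1−eq2 (x²,y² cancel):
  42.906·x + 1.262·y = 365.964001
  -11.456·x − 151.064·y = -5750.936958
det = 42.906·-151.064 − 1.262·-11.456 = -6467.094512
x = (365.964001·-151.064 − 1.262·-5750.936958) / -6467.094512 = 7.426257
y = (42.906·-5750.936958 − 365.964001·-11.456) / -6467.094512 = 37.506367
|P − Q| = √((7.426257 − 30.247)² + (37.506367 − 10.719)²) = 35.190188

35.190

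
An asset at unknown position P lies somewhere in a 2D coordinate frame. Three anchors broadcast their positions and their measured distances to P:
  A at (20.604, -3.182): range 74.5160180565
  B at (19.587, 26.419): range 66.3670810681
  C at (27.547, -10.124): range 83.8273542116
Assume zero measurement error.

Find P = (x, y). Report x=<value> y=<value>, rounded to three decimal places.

eq1: (x − 20.604)² + (y + 3.182)² = 74.5160180565²
eq2: (x − 19.587)² + (y − 26.419)² = 66.3670810681²
eq3: (x − 27.547)² + (y + 10.124)² = 83.8273542116²
eq3−eq1, eq3−eq2 (x²,y² cancel):
  -13.886·x + 13.884·y = 1047.705722
  -15.920·x + 73.086·y = 2842.717410
det = -13.886·73.086 − 13.884·-15.920 = -793.838916
x = (1047.705722·73.086 − 13.884·2842.717410) / -793.838916 = -46.740379
y = (-13.886·2842.717410 − 1047.705722·-15.920) / -793.838916 = 28.714262

x=-46.740 y=28.714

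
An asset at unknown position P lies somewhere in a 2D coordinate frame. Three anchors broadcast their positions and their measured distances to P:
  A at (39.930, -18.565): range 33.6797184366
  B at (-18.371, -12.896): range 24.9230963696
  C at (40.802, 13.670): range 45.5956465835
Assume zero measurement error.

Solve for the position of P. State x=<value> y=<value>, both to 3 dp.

x=6.335 y=-16.179

eq1: (x − 39.930)² + (y + 18.565)² = 33.6797184366²
eq2: (x + 18.371)² + (y + 12.896)² = 24.9230963696²
eq3: (x − 40.802)² + (y − 13.670)² = 45.5956465835²
eq1−eq2, eq1−eq3 (x²,y² cancel):
  -116.602·x + 11.338·y = -922.100967
  1.744·x + 64.470·y = -1032.031574
det = -116.602·64.470 − 11.338·1.744 = -7537.104412
x = (-922.100967·64.470 − 11.338·-1032.031574) / -7537.104412 = 6.334883
y = (-116.602·-1032.031574 − -922.100967·1.744) / -7537.104412 = -16.179302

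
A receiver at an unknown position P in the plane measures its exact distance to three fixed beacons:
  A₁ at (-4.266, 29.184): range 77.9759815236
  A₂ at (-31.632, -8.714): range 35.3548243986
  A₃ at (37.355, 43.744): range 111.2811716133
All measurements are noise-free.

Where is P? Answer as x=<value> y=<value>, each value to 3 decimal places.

x=-31.007 y=-44.063

eq1: (x + 4.266)² + (y − 29.184)² = 77.9759815236²
eq2: (x + 31.632)² + (y + 8.714)² = 35.3548243986²
eq3: (x − 37.355)² + (y − 43.744)² = 111.2811716133²
eq3−eq2, eq3−eq1 (x²,y² cancel):
  -137.974·x − 104.916·y = 8901.119206
  -83.242·x − 29.120·y = 3864.216512
det = -137.974·-29.120 − -104.916·-83.242 = -4715.614792
x = (8901.119206·-29.120 − -104.916·3864.216512) / -4715.614792 = -31.007102
y = (-137.974·3864.216512 − 8901.119206·-83.242) / -4715.614792 = -44.063301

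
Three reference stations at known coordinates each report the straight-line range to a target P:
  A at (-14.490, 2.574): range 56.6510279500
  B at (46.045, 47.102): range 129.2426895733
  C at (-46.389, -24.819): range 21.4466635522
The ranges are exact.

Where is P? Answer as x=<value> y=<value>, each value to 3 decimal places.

eq1: (x + 14.490)² + (y − 2.574)² = 56.6510279500²
eq2: (x − 46.045)² + (y − 47.102)² = 129.2426895733²
eq3: (x + 46.389)² + (y + 24.819)² = 21.4466635522²
eq3−eq1, eq3−eq2 (x²,y² cancel):
  63.798·x + 54.786·y = -5300.716096
  184.868·x + 143.842·y = -14672.895084
det = 63.798·143.842 − 54.786·184.868 = -951.346332
x = (-5300.716096·143.842 − 54.786·-14672.895084) / -951.346332 = -43.521086
y = (63.798·-14672.895084 − -5300.716096·184.868) / -951.346332 = -46.073045

x=-43.521 y=-46.073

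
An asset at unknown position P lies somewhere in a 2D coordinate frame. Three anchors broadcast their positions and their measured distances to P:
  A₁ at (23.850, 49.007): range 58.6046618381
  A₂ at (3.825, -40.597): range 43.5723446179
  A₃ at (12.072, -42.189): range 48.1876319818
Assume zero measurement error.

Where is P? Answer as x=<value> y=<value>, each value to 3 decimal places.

x=-9.570 y=0.865

eq1: (x − 23.850)² + (y − 49.007)² = 58.6046618381²
eq2: (x − 3.825)² + (y + 40.597)² = 43.5723446179²
eq3: (x − 12.072)² + (y + 42.189)² = 48.1876319818²
eq1−eq2, eq1−eq3 (x²,y² cancel):
  -40.050·x − 179.208·y = 228.195659
  -23.556·x − 182.392·y = 67.594869
det = -40.050·-182.392 − -179.208·-23.556 = 3083.375952
x = (228.195659·-182.392 − -179.208·67.594869) / 3083.375952 = -9.569875
y = (-40.050·67.594869 − 228.195659·-23.556) / 3083.375952 = 0.865351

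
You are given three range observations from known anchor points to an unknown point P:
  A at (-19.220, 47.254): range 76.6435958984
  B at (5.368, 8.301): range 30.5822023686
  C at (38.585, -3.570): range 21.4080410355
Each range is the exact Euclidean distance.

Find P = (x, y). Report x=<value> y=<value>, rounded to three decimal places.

eq1: (x + 19.220)² + (y − 47.254)² = 76.6435958984²
eq2: (x − 5.368)² + (y − 8.301)² = 30.5822023686²
eq3: (x − 38.585)² + (y + 3.570)² = 21.4080410355²
eq3−eq2, eq3−eq1 (x²,y² cancel):
  -66.434·x + 23.742·y = -1880.791981
  -115.610·x + 101.648·y = -4315.134780
det = -66.434·101.648 − 23.742·-115.610 = -4008.070612
x = (-1880.791981·101.648 − 23.742·-4315.134780) / -4008.070612 = 22.137537
y = (-66.434·-4315.134780 − -1880.791981·-115.610) / -4008.070612 = -17.273474

x=22.138 y=-17.273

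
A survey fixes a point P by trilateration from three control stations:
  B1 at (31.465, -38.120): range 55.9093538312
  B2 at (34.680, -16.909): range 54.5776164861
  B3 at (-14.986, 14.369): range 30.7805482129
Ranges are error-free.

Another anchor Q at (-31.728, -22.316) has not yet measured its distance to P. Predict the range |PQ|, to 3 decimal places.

13.409

eq1: (x − 31.465)² + (y + 38.120)² = 55.9093538312²
eq2: (x − 34.680)² + (y + 16.909)² = 54.5776164861²
eq3: (x + 14.986)² + (y − 14.369)² = 30.7805482129²
eq2−eq3, eq2−eq1 (x²,y² cancel):
  -99.332·x + 62.556·y = 973.705749
  -6.430·x − 42.422·y = 807.424319
det = -99.332·-42.422 − 62.556·-6.430 = 4616.097184
x = (973.705749·-42.422 − 62.556·807.424319) / 4616.097184 = -19.890348
y = (-99.332·807.424319 − 973.705749·-6.430) / 4616.097184 = -16.018325
|P − Q| = √((-19.890348 − -31.728)² + (-16.018325 − -22.316)²) = 13.408606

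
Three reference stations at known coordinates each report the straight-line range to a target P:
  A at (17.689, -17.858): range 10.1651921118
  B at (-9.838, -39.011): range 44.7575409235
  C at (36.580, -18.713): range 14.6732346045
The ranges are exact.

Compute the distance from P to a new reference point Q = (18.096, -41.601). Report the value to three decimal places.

31.917

eq1: (x − 17.689)² + (y + 17.858)² = 10.1651921118²
eq2: (x + 9.838)² + (y + 39.011)² = 44.7575409235²
eq3: (x − 36.580)² + (y + 18.713)² = 14.6732346045²
eq1−eq2, eq1−eq3 (x²,y² cancel):
  -55.054·x − 42.306·y = -913.070859
  37.782·x − 1.710·y = 944.491201
det = -55.054·-1.710 − -42.306·37.782 = 1692.547632
x = (-913.070859·-1.710 − -42.306·944.491201) / 1692.547632 = 24.530474
y = (-55.054·944.491201 − -913.070859·37.782) / 1692.547632 = -10.339665
|P − Q| = √((24.530474 − 18.096)² + (-10.339665 − -41.601)²) = 31.916665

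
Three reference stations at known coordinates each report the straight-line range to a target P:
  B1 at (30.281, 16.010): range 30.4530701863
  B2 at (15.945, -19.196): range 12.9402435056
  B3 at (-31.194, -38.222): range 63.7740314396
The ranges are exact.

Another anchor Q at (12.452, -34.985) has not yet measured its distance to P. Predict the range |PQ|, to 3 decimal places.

25.801

eq1: (x − 30.281)² + (y − 16.010)² = 30.4530701863²
eq2: (x − 15.945)² + (y + 19.196)² = 12.9402435056²
eq3: (x + 31.194)² + (y + 38.222)² = 63.7740314396²
eq1−eq3, eq1−eq2 (x²,y² cancel):
  -122.950·x − 108.464·y = -1879.009743
  -28.672·x − 70.412·y = 209.409962
det = -122.950·-70.412 − -108.464·-28.672 = 5547.275592
x = (-1879.009743·-70.412 − -108.464·209.409962) / 5547.275592 = 27.944939
y = (-122.950·209.409962 − -1879.009743·-28.672) / 5547.275592 = -14.353338
|P − Q| = √((27.944939 − 12.452)² + (-14.353338 − -34.985)²) = 25.801097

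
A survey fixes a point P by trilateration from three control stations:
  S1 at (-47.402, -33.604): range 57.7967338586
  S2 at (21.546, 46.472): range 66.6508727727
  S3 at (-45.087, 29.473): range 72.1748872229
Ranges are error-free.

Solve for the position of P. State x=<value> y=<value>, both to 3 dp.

x=8.490 y=-18.888

eq1: (x + 47.402)² + (y + 33.604)² = 57.7967338586²
eq2: (x − 21.546)² + (y − 46.472)² = 66.6508727727²
eq3: (x + 45.087)² + (y − 29.473)² = 72.1748872229²
eq1−eq2, eq1−eq3 (x²,y² cancel):
  137.896·x + 160.152·y = -1854.177917
  4.630·x + 126.154·y = -2343.435023
det = 137.896·126.154 − 160.152·4.630 = 16654.628224
x = (-1854.177917·126.154 − 160.152·-2343.435023) / 16654.628224 = 8.489763
y = (137.896·-2343.435023 − -1854.177917·4.630) / 16654.628224 = -18.887571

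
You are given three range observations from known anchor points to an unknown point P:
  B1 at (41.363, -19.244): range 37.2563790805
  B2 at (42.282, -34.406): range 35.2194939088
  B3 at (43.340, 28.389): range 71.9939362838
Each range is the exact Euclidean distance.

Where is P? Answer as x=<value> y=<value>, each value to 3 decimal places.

eq1: (x − 41.363)² + (y + 19.244)² = 37.2563790805²
eq2: (x − 42.282)² + (y + 34.406)² = 35.2194939088²
eq3: (x − 43.340)² + (y − 28.389)² = 71.9939362838²
eq1−eq2, eq1−eq3 (x²,y² cancel):
  1.838·x − 30.324·y = 1037.936086
  3.954·x + 95.266·y = -3192.027463
det = 1.838·95.266 − -30.324·3.954 = 295.000004
x = (1037.936086·95.266 − -30.324·-3192.027463) / 295.000004 = 7.067723
y = (1.838·-3192.027463 − 1037.936086·3.954) / 295.000004 = -33.799816

x=7.068 y=-33.800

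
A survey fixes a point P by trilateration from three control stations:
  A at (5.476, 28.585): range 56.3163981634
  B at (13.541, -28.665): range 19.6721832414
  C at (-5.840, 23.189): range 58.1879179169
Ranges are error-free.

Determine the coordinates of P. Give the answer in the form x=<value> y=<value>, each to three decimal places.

eq1: (x − 5.476)² + (y − 28.585)² = 56.3163981634²
eq2: (x − 13.541)² + (y + 28.665)² = 19.6721832414²
eq3: (x + 5.840)² + (y − 23.189)² = 58.1879179169²
eq2−eq1, eq2−eq3 (x²,y² cancel):
  -16.130·x + 114.500·y = -2942.494014
  -38.762·x + 103.708·y = -3432.044583
det = -16.130·103.708 − 114.500·-38.762 = 2765.438960
x = (-2942.494014·103.708 − 114.500·-3432.044583) / 2765.438960 = 31.752260
y = (-16.130·-3432.044583 − -2942.494014·-38.762) / 2765.438960 = -21.225590

x=31.752 y=-21.226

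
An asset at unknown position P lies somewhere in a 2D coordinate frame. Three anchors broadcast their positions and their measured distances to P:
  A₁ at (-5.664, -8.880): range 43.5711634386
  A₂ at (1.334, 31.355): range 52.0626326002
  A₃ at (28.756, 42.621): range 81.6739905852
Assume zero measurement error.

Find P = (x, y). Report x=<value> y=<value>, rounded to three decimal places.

eq1: (x + 5.664)² + (y + 8.880)² = 43.5711634386²
eq2: (x − 1.334)² + (y − 31.355)² = 52.0626326002²
eq3: (x − 28.756)² + (y − 42.621)² = 81.6739905852²
eq1−eq2, eq1−eq3 (x²,y² cancel):
  13.996·x + 80.470·y = 61.908855
  68.840·x + 103.002·y = -2239.672574
det = 13.996·103.002 − 80.470·68.840 = -4097.938808
x = (61.908855·103.002 − 80.470·-2239.672574) / -4097.938808 = -45.535865
y = (13.996·-2239.672574 − 61.908855·68.840) / -4097.938808 = 8.689311

x=-45.536 y=8.689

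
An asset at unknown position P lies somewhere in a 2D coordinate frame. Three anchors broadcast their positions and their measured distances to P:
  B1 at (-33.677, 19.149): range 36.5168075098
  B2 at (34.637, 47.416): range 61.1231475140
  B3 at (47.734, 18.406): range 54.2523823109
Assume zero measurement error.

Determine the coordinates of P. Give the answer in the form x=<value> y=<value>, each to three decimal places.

eq1: (x + 33.677)² + (y − 19.149)² = 36.5168075098²
eq2: (x − 34.637)² + (y − 47.416)² = 61.1231475140²
eq3: (x − 47.734)² + (y − 18.406)² = 54.2523823109²
eq2−eq3, eq2−eq1 (x²,y² cancel):
  26.194·x − 58.020·y = -37.965057
  -136.628·x − 56.534·y = 455.387636
det = 26.194·-56.534 − -58.020·-136.628 = -9408.008156
x = (-37.965057·-56.534 − -58.020·455.387636) / -9408.008156 = -3.036552
y = (26.194·455.387636 − -37.965057·-136.628) / -9408.008156 = -0.716553

x=-3.037 y=-0.717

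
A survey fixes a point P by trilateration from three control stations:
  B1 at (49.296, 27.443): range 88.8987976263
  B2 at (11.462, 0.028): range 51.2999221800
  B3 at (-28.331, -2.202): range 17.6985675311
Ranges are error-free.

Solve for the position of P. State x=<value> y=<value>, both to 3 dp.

x=-38.322 y=12.407

eq1: (x − 49.296)² + (y − 27.443)² = 88.8987976263²
eq2: (x − 11.462)² + (y − 0.028)² = 51.2999221800²
eq3: (x + 28.331)² + (y + 2.202)² = 17.6985675311²
eq2−eq1, eq2−eq3 (x²,y² cancel):
  75.668·x + 54.830·y = -2219.478567
  -79.586·x − 4.460·y = 2994.558860
det = 75.668·-4.460 − 54.830·-79.586 = 4026.221100
x = (-2219.478567·-4.460 − 54.830·2994.558860) / 4026.221100 = -38.321986
y = (75.668·2994.558860 − -2219.478567·-79.586) / 4026.221100 = 12.406884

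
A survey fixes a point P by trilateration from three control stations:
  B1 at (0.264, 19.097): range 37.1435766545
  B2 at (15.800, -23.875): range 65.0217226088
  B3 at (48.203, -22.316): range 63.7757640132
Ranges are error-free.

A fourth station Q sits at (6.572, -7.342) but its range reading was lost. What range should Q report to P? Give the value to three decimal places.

52.812

eq1: (x − 0.264)² + (y − 19.097)² = 37.1435766545²
eq2: (x − 15.800)² + (y + 23.875)² = 65.0217226088²
eq3: (x − 48.203)² + (y + 22.316)² = 63.7757640132²
eq2−eq1, eq2−eq3 (x²,y² cancel):
  -31.072·x + 85.944·y = 2393.288604
  64.806·x + 3.118·y = 2162.353776
det = -31.072·3.118 − 85.944·64.806 = -5666.569360
x = (2393.288604·3.118 − 85.944·2162.353776) / -5666.569360 = 31.479198
y = (-31.072·2162.353776 − 2393.288604·64.806) / -5666.569360 = 39.227989
|P − Q| = √((31.479198 − 6.572)² + (39.227989 − -7.342)²) = 52.812237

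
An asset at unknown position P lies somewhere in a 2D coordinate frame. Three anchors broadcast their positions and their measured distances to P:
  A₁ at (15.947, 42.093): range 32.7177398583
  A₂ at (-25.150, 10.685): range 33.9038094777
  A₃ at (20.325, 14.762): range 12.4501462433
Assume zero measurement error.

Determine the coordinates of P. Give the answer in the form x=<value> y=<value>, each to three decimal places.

x=8.750 y=10.177

eq1: (x − 15.947)² + (y − 42.093)² = 32.7177398583²
eq2: (x + 25.150)² + (y − 10.685)² = 33.9038094777²
eq3: (x − 20.325)² + (y − 14.762)² = 12.4501462433²
eq2−eq3, eq2−eq1 (x²,y² cancel):
  90.950·x + 8.154·y = 878.792700
  82.194·x + 62.816·y = 1358.453529
det = 90.950·62.816 − 8.154·82.194 = 5042.905324
x = (878.792700·62.816 − 8.154·1358.453529) / 5042.905324 = 8.749998
y = (90.950·1358.453529 − 878.792700·82.194) / 5042.905324 = 10.176646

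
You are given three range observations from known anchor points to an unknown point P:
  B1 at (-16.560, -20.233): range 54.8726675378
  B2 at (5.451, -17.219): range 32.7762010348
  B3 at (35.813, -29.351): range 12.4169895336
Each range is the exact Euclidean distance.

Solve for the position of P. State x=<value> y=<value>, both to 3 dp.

eq1: (x + 16.560)² + (y + 20.233)² = 54.8726675378²
eq2: (x − 5.451)² + (y + 17.219)² = 32.7762010348²
eq3: (x − 35.813)² + (y + 29.351)² = 12.4169895336²
eq2−eq1, eq2−eq3 (x²,y² cancel):
  -44.022·x − 6.028·y = -1579.329761
  60.724·x − 24.264·y = 2737.942533
det = -44.022·-24.264 − -6.028·60.724 = 1434.194080
x = (-1579.329761·-24.264 − -6.028·2737.942533) / 1434.194080 = 38.227166
y = (-44.022·2737.942533 − -1579.329761·60.724) / 1434.194080 = -17.170958

x=38.227 y=-17.171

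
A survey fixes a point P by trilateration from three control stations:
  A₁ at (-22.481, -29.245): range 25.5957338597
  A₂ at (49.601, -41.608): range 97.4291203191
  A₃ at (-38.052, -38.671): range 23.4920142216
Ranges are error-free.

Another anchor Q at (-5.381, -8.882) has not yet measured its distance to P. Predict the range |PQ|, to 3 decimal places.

39.691

eq1: (x + 22.481)² + (y + 29.245)² = 25.5957338597²
eq2: (x − 49.601)² + (y + 41.608)² = 97.4291203191²
eq3: (x + 38.052)² + (y + 38.671)² = 23.4920142216²
eq1−eq2, eq1−eq3 (x²,y² cancel):
  144.164·x − 24.726·y = -6006.472415
  -31.142·x − 18.852·y = 1686.002419
det = 144.164·-18.852 − -24.726·-31.142 = -3487.796820
x = (-6006.472415·-18.852 − -24.726·1686.002419) / -3487.796820 = -44.418331
y = (144.164·1686.002419 − -6006.472415·-31.142) / -3487.796820 = -16.058071
|P − Q| = √((-44.418331 − -5.381)² + (-16.058071 − -8.882)²) = 39.691425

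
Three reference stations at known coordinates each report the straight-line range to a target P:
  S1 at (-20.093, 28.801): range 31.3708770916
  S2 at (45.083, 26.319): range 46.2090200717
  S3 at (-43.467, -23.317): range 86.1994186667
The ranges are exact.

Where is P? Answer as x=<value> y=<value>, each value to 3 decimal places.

x=4.455 y=48.334

eq1: (x + 20.093)² + (y − 28.801)² = 31.3708770916²
eq2: (x − 45.083)² + (y − 26.319)² = 46.2090200717²
eq3: (x + 43.467)² + (y + 23.317)² = 86.1994186667²
eq2−eq3, eq2−eq1 (x²,y² cancel):
  -177.100·x − 99.272·y = -5587.170314
  -130.352·x + 4.964·y = -340.798794
det = -177.100·4.964 − -99.272·-130.352 = -13819.428144
x = (-5587.170314·4.964 − -99.272·-340.798794) / -13819.428144 = 4.455068
y = (-177.100·-340.798794 − -5587.170314·-130.352) / -13819.428144 = 48.333647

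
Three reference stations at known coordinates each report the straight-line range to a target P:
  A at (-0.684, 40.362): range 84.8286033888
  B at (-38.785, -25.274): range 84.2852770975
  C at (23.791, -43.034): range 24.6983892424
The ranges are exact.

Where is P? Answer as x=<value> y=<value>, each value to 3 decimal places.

eq1: (x + 0.684)² + (y − 40.362)² = 84.8286033888²
eq2: (x + 38.785)² + (y + 25.274)² = 84.2852770975²
eq3: (x − 23.791)² + (y + 43.034)² = 24.6983892424²
eq2−eq1, eq2−eq3 (x²,y² cancel):
  76.202·x + 131.272·y = -605.376418
  125.152·x − 35.520·y = 6768.883040
det = 76.202·-35.520 − 131.272·125.152 = -19135.648384
x = (-605.376418·-35.520 − 131.272·6768.883040) / -19135.648384 = 45.311339
y = (76.202·6768.883040 − -605.376418·125.152) / -19135.648384 = -30.914369

x=45.311 y=-30.914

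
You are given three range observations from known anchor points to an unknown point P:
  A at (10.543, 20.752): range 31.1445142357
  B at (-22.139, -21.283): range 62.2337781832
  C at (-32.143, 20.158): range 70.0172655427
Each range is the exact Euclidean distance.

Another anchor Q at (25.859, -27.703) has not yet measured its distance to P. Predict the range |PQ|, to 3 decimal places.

eq1: (x − 10.543)² + (y − 20.752)² = 31.1445142357²
eq2: (x + 22.139)² + (y + 21.283)² = 62.2337781832²
eq3: (x + 32.143)² + (y − 20.158)² = 70.0172655427²
eq2−eq1, eq2−eq3 (x²,y² cancel):
  65.364·x + 84.070·y = 2501.761323
  -20.008·x + 82.882·y = -532.958324
det = 65.364·82.882 − 84.070·-20.008 = 7099.571608
x = (2501.761323·82.882 − 84.070·-532.958324) / 7099.571608 = 35.517184
y = (65.364·-532.958324 − 2501.761323·-20.008) / 7099.571608 = 2.143644
|P − Q| = √((35.517184 − 25.859)² + (2.143644 − -27.703)²) = 31.370411

31.370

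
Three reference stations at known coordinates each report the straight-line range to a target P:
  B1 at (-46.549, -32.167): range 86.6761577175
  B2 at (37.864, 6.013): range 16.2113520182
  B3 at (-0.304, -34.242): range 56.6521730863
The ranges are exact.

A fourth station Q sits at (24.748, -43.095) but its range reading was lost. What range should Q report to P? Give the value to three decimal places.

59.381

eq1: (x + 46.549)² + (y + 32.167)² = 86.6761577175²
eq2: (x − 37.864)² + (y − 6.013)² = 16.2113520182²
eq3: (x + 0.304)² + (y + 34.242)² = 56.6521730863²
eq3−eq2, eq3−eq1 (x²,y² cancel):
  76.336·x + 80.510·y = 3243.892466
  -92.490·x + 4.150·y = -2274.369291
det = 76.336·4.150 − 80.510·-92.490 = 7763.164300
x = (3243.892466·4.150 − 80.510·-2274.369291) / 7763.164300 = 25.321070
y = (76.336·-2274.369291 − 3243.892466·-92.490) / 7763.164300 = 16.283484
|P − Q| = √((25.321070 − 24.748)² + (16.283484 − -43.095)²) = 59.381249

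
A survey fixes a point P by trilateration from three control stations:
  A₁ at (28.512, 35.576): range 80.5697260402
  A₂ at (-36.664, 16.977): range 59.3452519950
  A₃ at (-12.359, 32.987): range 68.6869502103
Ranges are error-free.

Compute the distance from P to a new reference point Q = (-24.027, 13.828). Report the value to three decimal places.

51.632

eq1: (x − 28.512)² + (y − 35.576)² = 80.5697260402²
eq2: (x + 36.664)² + (y − 16.977)² = 59.3452519950²
eq3: (x + 12.359)² + (y − 32.987)² = 68.6869502103²
eq3−eq1, eq3−eq2 (x²,y² cancel):
  81.742·x + 5.178·y = -935.884755
  -48.610·x − 32.020·y = 1587.618570
det = 81.742·-32.020 − 5.178·-48.610 = -2365.676260
x = (-935.884755·-32.020 − 5.178·1587.618570) / -2365.676260 = -9.192442
y = (81.742·1587.618570 − -935.884755·-48.610) / -2365.676260 = -35.626920
|P − Q| = √((-9.192442 − -24.027)² + (-35.626920 − 13.828)²) = 51.631901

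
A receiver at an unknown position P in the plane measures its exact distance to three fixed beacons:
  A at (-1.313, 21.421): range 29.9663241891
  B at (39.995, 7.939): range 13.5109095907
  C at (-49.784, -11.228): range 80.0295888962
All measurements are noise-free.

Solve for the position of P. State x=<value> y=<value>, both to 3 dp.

x=26.956 y=11.480

eq1: (x + 1.313)² + (y − 21.421)² = 29.9663241891²
eq2: (x − 39.995)² + (y − 7.939)² = 13.5109095907²
eq3: (x + 49.784)² + (y + 11.228)² = 80.0295888962²
eq2−eq1, eq2−eq3 (x²,y² cancel):
  -82.616·x + 26.964·y = -1917.480443
  -179.558·x − 38.334·y = -5280.303527
det = -82.616·-38.334 − 26.964·-179.558 = 8008.603656
x = (-1917.480443·-38.334 − 26.964·-5280.303527) / 8008.603656 = 26.956360
y = (-82.616·-5280.303527 − -1917.480443·-179.558) / 8008.603656 = 11.479979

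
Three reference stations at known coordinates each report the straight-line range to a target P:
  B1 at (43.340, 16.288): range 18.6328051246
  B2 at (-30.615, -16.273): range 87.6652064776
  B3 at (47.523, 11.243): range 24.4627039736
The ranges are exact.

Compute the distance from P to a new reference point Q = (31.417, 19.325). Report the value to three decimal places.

eq1: (x − 43.340)² + (y − 16.288)² = 18.6328051246²
eq2: (x + 30.615)² + (y + 16.273)² = 87.6652064776²
eq3: (x − 47.523)² + (y − 11.243)² = 24.4627039736²
eq1−eq3, eq1−eq2 (x²,y² cancel):
  8.366·x − 10.090·y = -10.056425
  -147.910·x − 65.122·y = -8279.572790
det = 8.366·-65.122 − -10.090·-147.910 = -2037.222552
x = (-10.056425·-65.122 − -10.090·-8279.572790) / -2037.222552 = 40.685783
y = (8.366·-8279.572790 − -10.056425·-147.910) / -2037.222552 = 34.730792
|P − Q| = √((40.685783 − 31.417)² + (34.730792 − 19.325)²) = 17.979120

17.979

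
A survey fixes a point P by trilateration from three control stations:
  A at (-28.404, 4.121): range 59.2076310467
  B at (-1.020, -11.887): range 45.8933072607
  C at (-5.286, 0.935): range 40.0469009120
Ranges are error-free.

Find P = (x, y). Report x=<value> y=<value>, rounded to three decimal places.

eq1: (x + 28.404)² + (y − 4.121)² = 59.2076310467²
eq2: (x + 1.020)² + (y + 11.887)² = 45.8933072607²
eq3: (x + 5.286)² + (y − 0.935)² = 40.0469009120²
eq3−eq1, eq3−eq2 (x²,y² cancel):
  -46.236·x + 6.372·y = -1106.835466
  8.532·x − 25.644·y = -388.916231
det = -46.236·-25.644 − 6.372·8.532 = 1131.310080
x = (-1106.835466·-25.644 − 6.372·-388.916231) / 1131.310080 = 27.279756
y = (-46.236·-388.916231 − -1106.835466·8.532) / 1131.310080 = 24.242205

x=27.280 y=24.242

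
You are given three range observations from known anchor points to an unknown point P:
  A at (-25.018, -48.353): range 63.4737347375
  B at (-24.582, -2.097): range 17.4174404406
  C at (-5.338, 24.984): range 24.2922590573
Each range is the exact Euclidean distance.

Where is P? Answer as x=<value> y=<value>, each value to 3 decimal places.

x=-27.516 y=15.072

eq1: (x + 25.018)² + (y + 48.353)² = 63.4737347375²
eq2: (x + 24.582)² + (y + 2.097)² = 17.4174404406²
eq3: (x + 5.338)² + (y − 24.984)² = 24.2922590573²
eq2−eq1, eq2−eq3 (x²,y² cancel):
  -0.872·x − 92.512·y = -1370.306970
  38.488·x + 54.162·y = -242.724252
det = -0.872·54.162 − -92.512·38.488 = 3513.372592
x = (-1370.306970·54.162 − -92.512·-242.724252) / 3513.372592 = -27.515861
y = (-0.872·-242.724252 − -1370.306970·38.488) / 3513.372592 = 15.071567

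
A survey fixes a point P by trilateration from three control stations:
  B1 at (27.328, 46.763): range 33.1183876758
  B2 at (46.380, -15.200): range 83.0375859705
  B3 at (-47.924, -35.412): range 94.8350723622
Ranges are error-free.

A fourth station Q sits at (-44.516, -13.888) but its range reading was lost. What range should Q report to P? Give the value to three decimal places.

74.335

eq1: (x − 27.328)² + (y − 46.763)² = 33.1183876758²
eq2: (x − 46.380)² + (y + 15.200)² = 83.0375859705²
eq3: (x + 47.924)² + (y + 35.412)² = 94.8350723622²
eq3−eq1, eq3−eq2 (x²,y² cancel):
  150.504·x + 164.350·y = 7279.741581
  188.608·x + 40.424·y = 929.875146
det = 150.504·40.424 − 164.350·188.608 = -24913.751104
x = (7279.741581·40.424 − 164.350·929.875146) / -24913.751104 = -5.677639
y = (150.504·929.875146 − 7279.741581·188.608) / -24913.751104 = 49.493453
|P − Q| = √((-5.677639 − -44.516)² + (49.493453 − -13.888)²) = 74.334560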